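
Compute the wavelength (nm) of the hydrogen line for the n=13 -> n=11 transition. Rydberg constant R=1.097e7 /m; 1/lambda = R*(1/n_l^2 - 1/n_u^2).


1/lambda = R * (1/n_l^2 - 1/n_u^2)
= 1.097e7 * (1/11^2 - 1/13^2)
= 1.097e7 * (0.008264 - 0.005917)
= 1.097e7 * 0.002347
= 2.5750e+04 /m
lambda = 1 / 2.5750e+04 = 38835.0805 nm

38835.0805


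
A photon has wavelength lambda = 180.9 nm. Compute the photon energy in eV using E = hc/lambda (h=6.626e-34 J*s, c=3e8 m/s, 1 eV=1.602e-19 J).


E = hc / lambda
= (6.626e-34)(3e8) / (180.9e-9)
= 1.9878e-25 / 1.8090e-07
= 1.0988e-18 J
Converting to eV: 1.0988e-18 / 1.602e-19
= 6.8592 eV

6.8592


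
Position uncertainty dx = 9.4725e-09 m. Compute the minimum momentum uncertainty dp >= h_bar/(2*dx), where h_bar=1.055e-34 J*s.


dp = h_bar / (2 * dx)
= 1.055e-34 / (2 * 9.4725e-09)
= 1.055e-34 / 1.8945e-08
= 5.5688e-27 kg*m/s

5.5688e-27


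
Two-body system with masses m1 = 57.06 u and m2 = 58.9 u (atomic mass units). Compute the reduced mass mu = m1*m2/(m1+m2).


mu = m1 * m2 / (m1 + m2)
= 57.06 * 58.9 / (57.06 + 58.9)
= 3360.834 / 115.96
= 28.9827 u

28.9827


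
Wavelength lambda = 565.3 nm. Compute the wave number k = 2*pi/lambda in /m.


k = 2 * pi / lambda
= 6.2832 / (565.3e-9)
= 6.2832 / 5.6530e-07
= 1.1115e+07 /m

1.1115e+07


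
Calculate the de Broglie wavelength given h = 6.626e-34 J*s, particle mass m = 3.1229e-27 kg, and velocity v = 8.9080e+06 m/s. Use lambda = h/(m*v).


lambda = h / (m * v)
= 6.626e-34 / (3.1229e-27 * 8.9080e+06)
= 6.626e-34 / 2.7819e-20
= 2.3818e-14 m

2.3818e-14


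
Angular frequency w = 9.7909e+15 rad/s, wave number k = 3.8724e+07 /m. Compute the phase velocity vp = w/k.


vp = w / k
= 9.7909e+15 / 3.8724e+07
= 2.5284e+08 m/s

2.5284e+08


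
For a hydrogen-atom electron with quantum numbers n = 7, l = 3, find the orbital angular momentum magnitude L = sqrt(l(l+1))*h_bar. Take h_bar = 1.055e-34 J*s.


L = sqrt(l*(l+1)) * h_bar
= sqrt(3 * 4) * 1.055e-34
= sqrt(12) * 1.055e-34
= 3.4641 * 1.055e-34
= 3.6546e-34 J*s

3.6546e-34


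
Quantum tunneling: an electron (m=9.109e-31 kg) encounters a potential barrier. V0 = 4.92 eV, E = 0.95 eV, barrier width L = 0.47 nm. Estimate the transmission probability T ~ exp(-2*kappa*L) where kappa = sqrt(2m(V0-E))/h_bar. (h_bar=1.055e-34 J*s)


V0 - E = 3.97 eV = 6.3599e-19 J
kappa = sqrt(2 * m * (V0-E)) / h_bar
= sqrt(2 * 9.109e-31 * 6.3599e-19) / 1.055e-34
= 1.0203e+10 /m
2*kappa*L = 2 * 1.0203e+10 * 0.47e-9
= 9.5907
T = exp(-9.5907) = 6.835861e-05

6.835861e-05


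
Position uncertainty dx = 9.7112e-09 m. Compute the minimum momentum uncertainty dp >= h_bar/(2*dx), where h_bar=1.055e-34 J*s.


dp = h_bar / (2 * dx)
= 1.055e-34 / (2 * 9.7112e-09)
= 1.055e-34 / 1.9422e-08
= 5.4319e-27 kg*m/s

5.4319e-27


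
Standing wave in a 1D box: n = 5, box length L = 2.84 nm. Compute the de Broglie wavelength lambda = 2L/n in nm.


lambda = 2L / n
= 2 * 2.84 / 5
= 5.68 / 5
= 1.136 nm

1.136


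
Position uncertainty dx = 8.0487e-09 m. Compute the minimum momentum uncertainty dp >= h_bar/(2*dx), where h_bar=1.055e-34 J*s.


dp = h_bar / (2 * dx)
= 1.055e-34 / (2 * 8.0487e-09)
= 1.055e-34 / 1.6097e-08
= 6.5539e-27 kg*m/s

6.5539e-27


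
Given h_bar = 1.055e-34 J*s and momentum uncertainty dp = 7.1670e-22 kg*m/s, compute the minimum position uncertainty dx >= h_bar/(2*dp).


dx = h_bar / (2 * dp)
= 1.055e-34 / (2 * 7.1670e-22)
= 1.055e-34 / 1.4334e-21
= 7.3601e-14 m

7.3601e-14


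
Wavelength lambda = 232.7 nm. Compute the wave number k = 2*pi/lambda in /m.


k = 2 * pi / lambda
= 6.2832 / (232.7e-9)
= 6.2832 / 2.3270e-07
= 2.7001e+07 /m

2.7001e+07


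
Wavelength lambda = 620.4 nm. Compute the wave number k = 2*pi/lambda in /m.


k = 2 * pi / lambda
= 6.2832 / (620.4e-9)
= 6.2832 / 6.2040e-07
= 1.0128e+07 /m

1.0128e+07


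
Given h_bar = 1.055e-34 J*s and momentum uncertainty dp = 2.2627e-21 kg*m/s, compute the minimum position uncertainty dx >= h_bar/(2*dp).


dx = h_bar / (2 * dp)
= 1.055e-34 / (2 * 2.2627e-21)
= 1.055e-34 / 4.5254e-21
= 2.3313e-14 m

2.3313e-14


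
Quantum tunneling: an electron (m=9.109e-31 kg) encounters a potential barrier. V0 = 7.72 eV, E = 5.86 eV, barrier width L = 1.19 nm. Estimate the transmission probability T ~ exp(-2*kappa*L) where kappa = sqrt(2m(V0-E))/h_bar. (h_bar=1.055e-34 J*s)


V0 - E = 1.86 eV = 2.9797e-19 J
kappa = sqrt(2 * m * (V0-E)) / h_bar
= sqrt(2 * 9.109e-31 * 2.9797e-19) / 1.055e-34
= 6.9837e+09 /m
2*kappa*L = 2 * 6.9837e+09 * 1.19e-9
= 16.6212
T = exp(-16.6212) = 6.046461e-08

6.046461e-08


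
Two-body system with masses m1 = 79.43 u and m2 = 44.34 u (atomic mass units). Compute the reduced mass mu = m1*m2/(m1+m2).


mu = m1 * m2 / (m1 + m2)
= 79.43 * 44.34 / (79.43 + 44.34)
= 3521.9262 / 123.77
= 28.4554 u

28.4554


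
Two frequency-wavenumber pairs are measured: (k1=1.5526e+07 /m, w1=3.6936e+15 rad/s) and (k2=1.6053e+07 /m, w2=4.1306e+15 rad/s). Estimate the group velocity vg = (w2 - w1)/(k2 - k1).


vg = (w2 - w1) / (k2 - k1)
= (4.1306e+15 - 3.6936e+15) / (1.6053e+07 - 1.5526e+07)
= 4.3700e+14 / 5.2700e+05
= 8.2922e+08 m/s

8.2922e+08


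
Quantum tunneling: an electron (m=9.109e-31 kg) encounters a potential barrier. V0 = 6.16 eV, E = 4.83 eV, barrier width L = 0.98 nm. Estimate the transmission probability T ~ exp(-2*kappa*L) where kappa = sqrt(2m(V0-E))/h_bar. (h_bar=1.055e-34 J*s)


V0 - E = 1.33 eV = 2.1307e-19 J
kappa = sqrt(2 * m * (V0-E)) / h_bar
= sqrt(2 * 9.109e-31 * 2.1307e-19) / 1.055e-34
= 5.9055e+09 /m
2*kappa*L = 2 * 5.9055e+09 * 0.98e-9
= 11.5747
T = exp(-11.5747) = 9.400624e-06

9.400624e-06


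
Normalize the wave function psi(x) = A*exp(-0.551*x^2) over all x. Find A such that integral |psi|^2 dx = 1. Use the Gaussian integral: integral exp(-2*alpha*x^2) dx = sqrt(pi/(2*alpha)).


integral |psi|^2 dx = A^2 * sqrt(pi/(2*alpha)) = 1
A^2 = sqrt(2*alpha/pi)
= sqrt(2 * 0.551 / pi)
= 0.592265
A = sqrt(0.592265)
= 0.7696

0.7696


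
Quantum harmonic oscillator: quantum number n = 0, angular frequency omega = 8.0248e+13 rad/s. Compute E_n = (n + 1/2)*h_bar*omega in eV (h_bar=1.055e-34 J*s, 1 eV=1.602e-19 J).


E = (n + 1/2) * h_bar * omega
= (0 + 0.5) * 1.055e-34 * 8.0248e+13
= 0.5 * 8.4662e-21
= 4.2331e-21 J
= 0.0264 eV

0.0264


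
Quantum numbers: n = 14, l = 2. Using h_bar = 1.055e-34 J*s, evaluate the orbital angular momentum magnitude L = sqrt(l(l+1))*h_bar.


L = sqrt(l*(l+1)) * h_bar
= sqrt(2 * 3) * 1.055e-34
= sqrt(6) * 1.055e-34
= 2.4495 * 1.055e-34
= 2.5842e-34 J*s

2.5842e-34


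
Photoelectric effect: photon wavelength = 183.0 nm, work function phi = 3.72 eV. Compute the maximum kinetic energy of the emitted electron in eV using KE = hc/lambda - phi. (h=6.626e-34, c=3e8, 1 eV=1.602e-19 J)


E_photon = hc / lambda
= (6.626e-34)(3e8) / (183.0e-9)
= 1.0862e-18 J
= 6.7805 eV
KE = E_photon - phi
= 6.7805 - 3.72
= 3.0605 eV

3.0605


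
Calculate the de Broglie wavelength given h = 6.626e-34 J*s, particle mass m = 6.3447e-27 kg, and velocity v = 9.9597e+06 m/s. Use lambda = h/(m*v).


lambda = h / (m * v)
= 6.626e-34 / (6.3447e-27 * 9.9597e+06)
= 6.626e-34 / 6.3191e-20
= 1.0486e-14 m

1.0486e-14


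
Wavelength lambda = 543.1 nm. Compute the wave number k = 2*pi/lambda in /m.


k = 2 * pi / lambda
= 6.2832 / (543.1e-9)
= 6.2832 / 5.4310e-07
= 1.1569e+07 /m

1.1569e+07


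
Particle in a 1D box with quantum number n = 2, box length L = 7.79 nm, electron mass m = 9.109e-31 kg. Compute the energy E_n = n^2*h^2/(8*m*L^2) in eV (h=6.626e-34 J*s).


E = n^2 * h^2 / (8 * m * L^2)
= 2^2 * (6.626e-34)^2 / (8 * 9.109e-31 * (7.79e-9)^2)
= 4 * 4.3904e-67 / (8 * 9.109e-31 * 6.0684e-17)
= 3.9713e-21 J
= 0.0248 eV

0.0248


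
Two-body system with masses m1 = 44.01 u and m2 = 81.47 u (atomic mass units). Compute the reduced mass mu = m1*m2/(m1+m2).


mu = m1 * m2 / (m1 + m2)
= 44.01 * 81.47 / (44.01 + 81.47)
= 3585.4947 / 125.48
= 28.5742 u

28.5742


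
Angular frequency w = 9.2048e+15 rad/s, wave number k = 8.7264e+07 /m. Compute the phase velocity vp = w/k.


vp = w / k
= 9.2048e+15 / 8.7264e+07
= 1.0548e+08 m/s

1.0548e+08


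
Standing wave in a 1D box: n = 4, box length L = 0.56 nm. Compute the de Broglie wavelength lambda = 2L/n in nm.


lambda = 2L / n
= 2 * 0.56 / 4
= 1.12 / 4
= 0.28 nm

0.28


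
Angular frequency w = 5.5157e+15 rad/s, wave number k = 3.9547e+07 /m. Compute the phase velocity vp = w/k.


vp = w / k
= 5.5157e+15 / 3.9547e+07
= 1.3947e+08 m/s

1.3947e+08


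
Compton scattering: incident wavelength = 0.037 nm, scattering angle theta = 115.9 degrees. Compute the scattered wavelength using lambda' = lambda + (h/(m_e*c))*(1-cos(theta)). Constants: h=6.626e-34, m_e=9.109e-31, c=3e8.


Compton wavelength: h/(m_e*c) = 2.4247e-12 m
d_lambda = 2.4247e-12 * (1 - cos(115.9 deg))
= 2.4247e-12 * 1.436802
= 3.4838e-12 m = 0.003484 nm
lambda' = 0.037 + 0.003484
= 0.040484 nm

0.040484


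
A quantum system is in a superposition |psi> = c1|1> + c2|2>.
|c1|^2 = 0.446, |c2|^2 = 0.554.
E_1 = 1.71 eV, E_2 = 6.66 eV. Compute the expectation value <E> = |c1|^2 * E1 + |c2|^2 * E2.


<E> = |c1|^2 * E1 + |c2|^2 * E2
= 0.446 * 1.71 + 0.554 * 6.66
= 0.7627 + 3.6896
= 4.4523 eV

4.4523


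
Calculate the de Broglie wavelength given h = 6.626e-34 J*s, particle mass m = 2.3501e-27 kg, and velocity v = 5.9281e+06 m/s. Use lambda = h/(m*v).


lambda = h / (m * v)
= 6.626e-34 / (2.3501e-27 * 5.9281e+06)
= 6.626e-34 / 1.3932e-20
= 4.7561e-14 m

4.7561e-14


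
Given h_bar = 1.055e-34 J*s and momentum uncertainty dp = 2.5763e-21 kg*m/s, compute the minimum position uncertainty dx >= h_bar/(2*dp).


dx = h_bar / (2 * dp)
= 1.055e-34 / (2 * 2.5763e-21)
= 1.055e-34 / 5.1526e-21
= 2.0475e-14 m

2.0475e-14


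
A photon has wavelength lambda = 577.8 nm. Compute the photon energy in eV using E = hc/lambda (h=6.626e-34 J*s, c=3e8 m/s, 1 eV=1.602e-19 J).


E = hc / lambda
= (6.626e-34)(3e8) / (577.8e-9)
= 1.9878e-25 / 5.7780e-07
= 3.4403e-19 J
Converting to eV: 3.4403e-19 / 1.602e-19
= 2.1475 eV

2.1475


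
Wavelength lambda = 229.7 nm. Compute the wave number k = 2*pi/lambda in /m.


k = 2 * pi / lambda
= 6.2832 / (229.7e-9)
= 6.2832 / 2.2970e-07
= 2.7354e+07 /m

2.7354e+07


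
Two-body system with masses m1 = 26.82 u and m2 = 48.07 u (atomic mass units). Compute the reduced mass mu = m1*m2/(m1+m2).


mu = m1 * m2 / (m1 + m2)
= 26.82 * 48.07 / (26.82 + 48.07)
= 1289.2374 / 74.89
= 17.2151 u

17.2151


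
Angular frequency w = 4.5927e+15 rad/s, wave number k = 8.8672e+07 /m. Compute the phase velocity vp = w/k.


vp = w / k
= 4.5927e+15 / 8.8672e+07
= 5.1794e+07 m/s

5.1794e+07


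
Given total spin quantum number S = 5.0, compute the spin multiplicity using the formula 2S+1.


Spin multiplicity = 2S + 1
= 2 * 5.0 + 1
= 10.0 + 1
= 11

11


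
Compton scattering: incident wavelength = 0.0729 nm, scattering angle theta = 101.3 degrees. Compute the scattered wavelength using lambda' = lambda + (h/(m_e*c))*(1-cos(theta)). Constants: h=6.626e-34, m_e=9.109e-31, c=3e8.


Compton wavelength: h/(m_e*c) = 2.4247e-12 m
d_lambda = 2.4247e-12 * (1 - cos(101.3 deg))
= 2.4247e-12 * 1.195946
= 2.8998e-12 m = 0.0029 nm
lambda' = 0.0729 + 0.0029
= 0.0758 nm

0.0758


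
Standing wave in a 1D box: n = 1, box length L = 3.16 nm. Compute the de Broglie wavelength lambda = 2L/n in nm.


lambda = 2L / n
= 2 * 3.16 / 1
= 6.32 / 1
= 6.32 nm

6.32


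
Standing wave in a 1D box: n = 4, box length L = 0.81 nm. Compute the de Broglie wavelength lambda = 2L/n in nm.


lambda = 2L / n
= 2 * 0.81 / 4
= 1.62 / 4
= 0.405 nm

0.405


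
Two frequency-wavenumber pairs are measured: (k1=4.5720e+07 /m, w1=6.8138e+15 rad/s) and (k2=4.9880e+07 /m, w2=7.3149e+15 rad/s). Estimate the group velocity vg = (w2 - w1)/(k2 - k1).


vg = (w2 - w1) / (k2 - k1)
= (7.3149e+15 - 6.8138e+15) / (4.9880e+07 - 4.5720e+07)
= 5.0110e+14 / 4.1600e+06
= 1.2046e+08 m/s

1.2046e+08


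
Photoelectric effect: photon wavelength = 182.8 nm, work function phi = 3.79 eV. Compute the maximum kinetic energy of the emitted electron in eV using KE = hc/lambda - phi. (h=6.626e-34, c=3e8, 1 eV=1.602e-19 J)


E_photon = hc / lambda
= (6.626e-34)(3e8) / (182.8e-9)
= 1.0874e-18 J
= 6.7879 eV
KE = E_photon - phi
= 6.7879 - 3.79
= 2.9979 eV

2.9979


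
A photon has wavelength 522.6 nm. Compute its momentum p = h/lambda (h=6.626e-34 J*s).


p = h / lambda
= 6.626e-34 / (522.6e-9)
= 6.626e-34 / 5.2260e-07
= 1.2679e-27 kg*m/s

1.2679e-27


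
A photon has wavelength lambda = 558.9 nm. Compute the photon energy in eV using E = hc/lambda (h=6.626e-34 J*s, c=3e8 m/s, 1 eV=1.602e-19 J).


E = hc / lambda
= (6.626e-34)(3e8) / (558.9e-9)
= 1.9878e-25 / 5.5890e-07
= 3.5566e-19 J
Converting to eV: 3.5566e-19 / 1.602e-19
= 2.2201 eV

2.2201


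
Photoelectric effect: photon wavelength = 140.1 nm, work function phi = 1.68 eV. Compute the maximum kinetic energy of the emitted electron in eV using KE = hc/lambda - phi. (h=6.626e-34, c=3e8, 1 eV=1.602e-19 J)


E_photon = hc / lambda
= (6.626e-34)(3e8) / (140.1e-9)
= 1.4188e-18 J
= 8.8567 eV
KE = E_photon - phi
= 8.8567 - 1.68
= 7.1767 eV

7.1767


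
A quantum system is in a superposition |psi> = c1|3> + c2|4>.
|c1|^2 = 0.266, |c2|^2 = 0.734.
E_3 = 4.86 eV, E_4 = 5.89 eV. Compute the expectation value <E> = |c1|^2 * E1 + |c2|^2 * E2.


<E> = |c1|^2 * E1 + |c2|^2 * E2
= 0.266 * 4.86 + 0.734 * 5.89
= 1.2928 + 4.3233
= 5.616 eV

5.616


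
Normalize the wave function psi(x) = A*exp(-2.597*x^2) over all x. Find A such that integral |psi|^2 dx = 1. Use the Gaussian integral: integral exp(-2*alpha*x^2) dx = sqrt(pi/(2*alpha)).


integral |psi|^2 dx = A^2 * sqrt(pi/(2*alpha)) = 1
A^2 = sqrt(2*alpha/pi)
= sqrt(2 * 2.597 / pi)
= 1.285808
A = sqrt(1.285808)
= 1.1339

1.1339


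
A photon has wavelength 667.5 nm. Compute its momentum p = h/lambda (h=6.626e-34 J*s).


p = h / lambda
= 6.626e-34 / (667.5e-9)
= 6.626e-34 / 6.6750e-07
= 9.9266e-28 kg*m/s

9.9266e-28


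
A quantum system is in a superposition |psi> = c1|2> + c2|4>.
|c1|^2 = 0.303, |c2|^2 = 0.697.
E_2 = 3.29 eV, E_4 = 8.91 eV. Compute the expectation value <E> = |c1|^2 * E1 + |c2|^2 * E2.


<E> = |c1|^2 * E1 + |c2|^2 * E2
= 0.303 * 3.29 + 0.697 * 8.91
= 0.9969 + 6.2103
= 7.2071 eV

7.2071


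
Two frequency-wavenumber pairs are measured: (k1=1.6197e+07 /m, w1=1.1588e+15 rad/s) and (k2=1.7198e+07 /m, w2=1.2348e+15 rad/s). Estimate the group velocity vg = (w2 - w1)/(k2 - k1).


vg = (w2 - w1) / (k2 - k1)
= (1.2348e+15 - 1.1588e+15) / (1.7198e+07 - 1.6197e+07)
= 7.6000e+13 / 1.0010e+06
= 7.5924e+07 m/s

7.5924e+07


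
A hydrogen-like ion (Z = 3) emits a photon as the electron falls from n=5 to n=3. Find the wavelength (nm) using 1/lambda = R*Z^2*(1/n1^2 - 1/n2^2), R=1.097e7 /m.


1/lambda = R * Z^2 * (1/n1^2 - 1/n2^2)
= 1.097e7 * 3^2 * (1/3^2 - 1/5^2)
= 1.097e7 * 9 * (0.111111 - 0.04)
= 7.0208e+06 /m
lambda = 1 / 7.0208e+06
= 142.4339 nm

142.4339


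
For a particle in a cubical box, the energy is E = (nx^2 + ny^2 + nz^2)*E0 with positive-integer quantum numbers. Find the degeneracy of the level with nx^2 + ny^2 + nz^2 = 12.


Enumerate all (nx, ny, nz) with nx^2 + ny^2 + nz^2 = 12:
(2,2,2)
Total degeneracy = 1

1


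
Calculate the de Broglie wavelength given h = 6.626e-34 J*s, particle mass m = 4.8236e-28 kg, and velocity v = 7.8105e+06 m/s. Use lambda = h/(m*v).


lambda = h / (m * v)
= 6.626e-34 / (4.8236e-28 * 7.8105e+06)
= 6.626e-34 / 3.7675e-21
= 1.7587e-13 m

1.7587e-13


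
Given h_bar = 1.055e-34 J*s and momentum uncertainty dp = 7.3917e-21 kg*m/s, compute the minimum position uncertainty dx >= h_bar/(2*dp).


dx = h_bar / (2 * dp)
= 1.055e-34 / (2 * 7.3917e-21)
= 1.055e-34 / 1.4783e-20
= 7.1364e-15 m

7.1364e-15


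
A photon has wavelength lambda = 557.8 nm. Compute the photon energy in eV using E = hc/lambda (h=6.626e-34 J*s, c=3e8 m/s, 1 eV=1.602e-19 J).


E = hc / lambda
= (6.626e-34)(3e8) / (557.8e-9)
= 1.9878e-25 / 5.5780e-07
= 3.5636e-19 J
Converting to eV: 3.5636e-19 / 1.602e-19
= 2.2245 eV

2.2245


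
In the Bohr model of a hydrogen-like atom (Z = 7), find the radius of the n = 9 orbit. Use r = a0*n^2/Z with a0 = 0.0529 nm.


r = a0 * n^2 / Z
= 0.0529 * 9^2 / 7
= 0.0529 * 81 / 7
= 0.6121 nm

0.6121


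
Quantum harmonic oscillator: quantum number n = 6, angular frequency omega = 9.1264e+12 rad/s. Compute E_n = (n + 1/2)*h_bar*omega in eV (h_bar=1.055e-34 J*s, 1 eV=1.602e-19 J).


E = (n + 1/2) * h_bar * omega
= (6 + 0.5) * 1.055e-34 * 9.1264e+12
= 6.5 * 9.6284e-22
= 6.2584e-21 J
= 0.0391 eV

0.0391


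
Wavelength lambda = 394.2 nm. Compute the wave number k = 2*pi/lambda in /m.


k = 2 * pi / lambda
= 6.2832 / (394.2e-9)
= 6.2832 / 3.9420e-07
= 1.5939e+07 /m

1.5939e+07


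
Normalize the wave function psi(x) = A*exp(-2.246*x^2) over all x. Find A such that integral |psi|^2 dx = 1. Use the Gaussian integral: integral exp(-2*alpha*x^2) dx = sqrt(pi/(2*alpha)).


integral |psi|^2 dx = A^2 * sqrt(pi/(2*alpha)) = 1
A^2 = sqrt(2*alpha/pi)
= sqrt(2 * 2.246 / pi)
= 1.195763
A = sqrt(1.195763)
= 1.0935

1.0935


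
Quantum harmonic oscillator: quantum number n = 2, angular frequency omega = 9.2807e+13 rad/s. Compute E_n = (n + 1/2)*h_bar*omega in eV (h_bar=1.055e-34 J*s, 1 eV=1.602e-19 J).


E = (n + 1/2) * h_bar * omega
= (2 + 0.5) * 1.055e-34 * 9.2807e+13
= 2.5 * 9.7911e-21
= 2.4478e-20 J
= 0.1528 eV

0.1528


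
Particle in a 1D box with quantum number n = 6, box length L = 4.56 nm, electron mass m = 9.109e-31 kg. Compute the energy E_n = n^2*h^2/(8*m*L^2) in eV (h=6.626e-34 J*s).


E = n^2 * h^2 / (8 * m * L^2)
= 6^2 * (6.626e-34)^2 / (8 * 9.109e-31 * (4.56e-9)^2)
= 36 * 4.3904e-67 / (8 * 9.109e-31 * 2.0794e-17)
= 1.0431e-19 J
= 0.6511 eV

0.6511


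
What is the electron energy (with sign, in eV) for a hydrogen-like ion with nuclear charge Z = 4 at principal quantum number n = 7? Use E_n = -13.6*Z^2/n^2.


E_n = -13.6 * Z^2 / n^2
= -13.6 * 4^2 / 7^2
= -13.6 * 16 / 49
= -4.4408 eV

-4.4408


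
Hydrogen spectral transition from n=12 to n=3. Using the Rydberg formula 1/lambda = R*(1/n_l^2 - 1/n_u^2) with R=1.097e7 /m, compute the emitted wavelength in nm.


1/lambda = R * (1/n_l^2 - 1/n_u^2)
= 1.097e7 * (1/3^2 - 1/12^2)
= 1.097e7 * (0.111111 - 0.006944)
= 1.097e7 * 0.104167
= 1.1427e+06 /m
lambda = 1 / 1.1427e+06 = 875.1139 nm

875.1139


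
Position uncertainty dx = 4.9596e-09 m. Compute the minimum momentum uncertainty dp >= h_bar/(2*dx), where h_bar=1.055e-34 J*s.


dp = h_bar / (2 * dx)
= 1.055e-34 / (2 * 4.9596e-09)
= 1.055e-34 / 9.9192e-09
= 1.0636e-26 kg*m/s

1.0636e-26


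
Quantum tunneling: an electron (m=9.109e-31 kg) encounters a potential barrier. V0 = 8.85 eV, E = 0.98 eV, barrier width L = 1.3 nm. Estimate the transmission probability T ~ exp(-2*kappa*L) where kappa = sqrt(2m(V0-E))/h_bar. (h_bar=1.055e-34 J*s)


V0 - E = 7.87 eV = 1.2608e-18 J
kappa = sqrt(2 * m * (V0-E)) / h_bar
= sqrt(2 * 9.109e-31 * 1.2608e-18) / 1.055e-34
= 1.4365e+10 /m
2*kappa*L = 2 * 1.4365e+10 * 1.3e-9
= 37.3499
T = exp(-37.3499) = 6.013523e-17

6.013523e-17


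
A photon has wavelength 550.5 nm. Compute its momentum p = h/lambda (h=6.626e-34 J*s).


p = h / lambda
= 6.626e-34 / (550.5e-9)
= 6.626e-34 / 5.5050e-07
= 1.2036e-27 kg*m/s

1.2036e-27


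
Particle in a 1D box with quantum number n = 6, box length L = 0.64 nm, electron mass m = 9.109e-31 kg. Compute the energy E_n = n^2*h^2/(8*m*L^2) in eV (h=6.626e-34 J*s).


E = n^2 * h^2 / (8 * m * L^2)
= 6^2 * (6.626e-34)^2 / (8 * 9.109e-31 * (0.64e-9)^2)
= 36 * 4.3904e-67 / (8 * 9.109e-31 * 4.0960e-19)
= 5.2952e-18 J
= 33.0539 eV

33.0539


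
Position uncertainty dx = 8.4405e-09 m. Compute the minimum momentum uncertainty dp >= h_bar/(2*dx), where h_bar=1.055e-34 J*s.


dp = h_bar / (2 * dx)
= 1.055e-34 / (2 * 8.4405e-09)
= 1.055e-34 / 1.6881e-08
= 6.2496e-27 kg*m/s

6.2496e-27


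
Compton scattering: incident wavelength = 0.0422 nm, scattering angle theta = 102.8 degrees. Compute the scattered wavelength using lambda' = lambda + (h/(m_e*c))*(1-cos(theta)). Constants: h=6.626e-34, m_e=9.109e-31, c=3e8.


Compton wavelength: h/(m_e*c) = 2.4247e-12 m
d_lambda = 2.4247e-12 * (1 - cos(102.8 deg))
= 2.4247e-12 * 1.221548
= 2.9619e-12 m = 0.002962 nm
lambda' = 0.0422 + 0.002962
= 0.045162 nm

0.045162


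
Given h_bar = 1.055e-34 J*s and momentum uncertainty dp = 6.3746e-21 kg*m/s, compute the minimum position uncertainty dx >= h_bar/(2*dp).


dx = h_bar / (2 * dp)
= 1.055e-34 / (2 * 6.3746e-21)
= 1.055e-34 / 1.2749e-20
= 8.2750e-15 m

8.2750e-15


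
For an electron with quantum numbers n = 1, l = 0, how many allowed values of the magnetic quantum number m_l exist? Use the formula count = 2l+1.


m_l ranges from -l to +l in integer steps
So m_l goes from -0 to +0
Count = 2l + 1 = 2*0 + 1
= 1

1


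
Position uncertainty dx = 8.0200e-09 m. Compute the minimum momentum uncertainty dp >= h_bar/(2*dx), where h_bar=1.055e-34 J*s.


dp = h_bar / (2 * dx)
= 1.055e-34 / (2 * 8.0200e-09)
= 1.055e-34 / 1.6040e-08
= 6.5773e-27 kg*m/s

6.5773e-27


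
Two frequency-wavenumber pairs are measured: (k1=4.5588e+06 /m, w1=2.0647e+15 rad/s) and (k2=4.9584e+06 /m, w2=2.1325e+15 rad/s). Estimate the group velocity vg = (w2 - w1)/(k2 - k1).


vg = (w2 - w1) / (k2 - k1)
= (2.1325e+15 - 2.0647e+15) / (4.9584e+06 - 4.5588e+06)
= 6.7800e+13 / 3.9960e+05
= 1.6967e+08 m/s

1.6967e+08


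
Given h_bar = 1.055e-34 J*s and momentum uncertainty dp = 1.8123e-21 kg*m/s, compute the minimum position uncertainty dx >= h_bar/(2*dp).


dx = h_bar / (2 * dp)
= 1.055e-34 / (2 * 1.8123e-21)
= 1.055e-34 / 3.6246e-21
= 2.9107e-14 m

2.9107e-14


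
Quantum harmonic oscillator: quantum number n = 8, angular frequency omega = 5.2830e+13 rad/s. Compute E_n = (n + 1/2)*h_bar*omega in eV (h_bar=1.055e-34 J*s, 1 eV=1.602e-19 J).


E = (n + 1/2) * h_bar * omega
= (8 + 0.5) * 1.055e-34 * 5.2830e+13
= 8.5 * 5.5736e-21
= 4.7375e-20 J
= 0.2957 eV

0.2957


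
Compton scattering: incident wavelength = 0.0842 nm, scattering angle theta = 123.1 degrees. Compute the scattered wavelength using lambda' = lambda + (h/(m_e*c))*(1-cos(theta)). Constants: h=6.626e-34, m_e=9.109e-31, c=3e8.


Compton wavelength: h/(m_e*c) = 2.4247e-12 m
d_lambda = 2.4247e-12 * (1 - cos(123.1 deg))
= 2.4247e-12 * 1.546102
= 3.7488e-12 m = 0.003749 nm
lambda' = 0.0842 + 0.003749
= 0.087949 nm

0.087949


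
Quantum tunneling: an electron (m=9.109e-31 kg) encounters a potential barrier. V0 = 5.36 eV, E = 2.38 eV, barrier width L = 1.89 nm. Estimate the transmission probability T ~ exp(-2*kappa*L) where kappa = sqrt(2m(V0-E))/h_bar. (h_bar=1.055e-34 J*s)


V0 - E = 2.98 eV = 4.7740e-19 J
kappa = sqrt(2 * m * (V0-E)) / h_bar
= sqrt(2 * 9.109e-31 * 4.7740e-19) / 1.055e-34
= 8.8397e+09 /m
2*kappa*L = 2 * 8.8397e+09 * 1.89e-9
= 33.414
T = exp(-33.414) = 3.079384e-15

3.079384e-15


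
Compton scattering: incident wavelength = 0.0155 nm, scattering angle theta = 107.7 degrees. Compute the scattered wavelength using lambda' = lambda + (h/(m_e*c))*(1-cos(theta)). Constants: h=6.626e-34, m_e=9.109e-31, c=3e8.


Compton wavelength: h/(m_e*c) = 2.4247e-12 m
d_lambda = 2.4247e-12 * (1 - cos(107.7 deg))
= 2.4247e-12 * 1.304033
= 3.1619e-12 m = 0.003162 nm
lambda' = 0.0155 + 0.003162
= 0.018662 nm

0.018662


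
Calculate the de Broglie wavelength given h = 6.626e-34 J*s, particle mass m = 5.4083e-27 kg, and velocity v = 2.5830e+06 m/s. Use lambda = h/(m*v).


lambda = h / (m * v)
= 6.626e-34 / (5.4083e-27 * 2.5830e+06)
= 6.626e-34 / 1.3970e-20
= 4.7431e-14 m

4.7431e-14


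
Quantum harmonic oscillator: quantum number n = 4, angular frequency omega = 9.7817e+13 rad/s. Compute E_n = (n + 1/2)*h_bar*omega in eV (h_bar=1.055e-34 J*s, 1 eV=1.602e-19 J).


E = (n + 1/2) * h_bar * omega
= (4 + 0.5) * 1.055e-34 * 9.7817e+13
= 4.5 * 1.0320e-20
= 4.6439e-20 J
= 0.2899 eV

0.2899


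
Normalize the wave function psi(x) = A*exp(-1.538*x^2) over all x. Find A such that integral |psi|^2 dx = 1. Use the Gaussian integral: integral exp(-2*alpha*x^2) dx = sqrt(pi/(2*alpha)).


integral |psi|^2 dx = A^2 * sqrt(pi/(2*alpha)) = 1
A^2 = sqrt(2*alpha/pi)
= sqrt(2 * 1.538 / pi)
= 0.989506
A = sqrt(0.989506)
= 0.9947

0.9947


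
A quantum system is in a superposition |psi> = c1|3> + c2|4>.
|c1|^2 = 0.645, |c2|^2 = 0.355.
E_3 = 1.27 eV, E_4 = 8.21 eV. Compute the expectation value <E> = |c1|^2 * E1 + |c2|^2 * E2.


<E> = |c1|^2 * E1 + |c2|^2 * E2
= 0.645 * 1.27 + 0.355 * 8.21
= 0.8192 + 2.9146
= 3.7337 eV

3.7337


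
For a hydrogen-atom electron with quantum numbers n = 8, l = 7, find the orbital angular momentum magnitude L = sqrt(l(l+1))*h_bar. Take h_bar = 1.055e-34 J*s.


L = sqrt(l*(l+1)) * h_bar
= sqrt(7 * 8) * 1.055e-34
= sqrt(56) * 1.055e-34
= 7.4833 * 1.055e-34
= 7.8949e-34 J*s

7.8949e-34


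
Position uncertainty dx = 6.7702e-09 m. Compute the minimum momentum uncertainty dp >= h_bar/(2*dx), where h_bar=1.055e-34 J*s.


dp = h_bar / (2 * dx)
= 1.055e-34 / (2 * 6.7702e-09)
= 1.055e-34 / 1.3540e-08
= 7.7915e-27 kg*m/s

7.7915e-27


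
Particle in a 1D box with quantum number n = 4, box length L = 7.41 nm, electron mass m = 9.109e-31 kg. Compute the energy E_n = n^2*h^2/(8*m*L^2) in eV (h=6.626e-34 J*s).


E = n^2 * h^2 / (8 * m * L^2)
= 4^2 * (6.626e-34)^2 / (8 * 9.109e-31 * (7.41e-9)^2)
= 16 * 4.3904e-67 / (8 * 9.109e-31 * 5.4908e-17)
= 1.7556e-20 J
= 0.1096 eV

0.1096


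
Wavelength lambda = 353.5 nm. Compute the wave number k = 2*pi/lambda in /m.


k = 2 * pi / lambda
= 6.2832 / (353.5e-9)
= 6.2832 / 3.5350e-07
= 1.7774e+07 /m

1.7774e+07


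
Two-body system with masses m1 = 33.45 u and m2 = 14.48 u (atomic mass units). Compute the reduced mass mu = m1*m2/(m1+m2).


mu = m1 * m2 / (m1 + m2)
= 33.45 * 14.48 / (33.45 + 14.48)
= 484.356 / 47.93
= 10.1055 u

10.1055


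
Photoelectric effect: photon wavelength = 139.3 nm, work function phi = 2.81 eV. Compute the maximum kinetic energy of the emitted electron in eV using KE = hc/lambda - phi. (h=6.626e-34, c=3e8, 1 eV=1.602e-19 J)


E_photon = hc / lambda
= (6.626e-34)(3e8) / (139.3e-9)
= 1.4270e-18 J
= 8.9076 eV
KE = E_photon - phi
= 8.9076 - 2.81
= 6.0976 eV

6.0976


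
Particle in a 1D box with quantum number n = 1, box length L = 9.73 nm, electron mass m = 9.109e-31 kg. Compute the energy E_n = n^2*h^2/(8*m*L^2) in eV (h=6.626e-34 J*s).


E = n^2 * h^2 / (8 * m * L^2)
= 1^2 * (6.626e-34)^2 / (8 * 9.109e-31 * (9.73e-9)^2)
= 1 * 4.3904e-67 / (8 * 9.109e-31 * 9.4673e-17)
= 6.3638e-22 J
= 0.004 eV

0.004


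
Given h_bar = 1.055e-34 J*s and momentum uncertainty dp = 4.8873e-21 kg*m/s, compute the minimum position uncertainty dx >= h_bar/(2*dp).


dx = h_bar / (2 * dp)
= 1.055e-34 / (2 * 4.8873e-21)
= 1.055e-34 / 9.7746e-21
= 1.0793e-14 m

1.0793e-14


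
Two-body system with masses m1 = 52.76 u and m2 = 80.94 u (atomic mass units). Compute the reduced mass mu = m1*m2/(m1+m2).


mu = m1 * m2 / (m1 + m2)
= 52.76 * 80.94 / (52.76 + 80.94)
= 4270.3944 / 133.7
= 31.9401 u

31.9401


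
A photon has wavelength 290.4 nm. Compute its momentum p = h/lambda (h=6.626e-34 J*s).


p = h / lambda
= 6.626e-34 / (290.4e-9)
= 6.626e-34 / 2.9040e-07
= 2.2817e-27 kg*m/s

2.2817e-27


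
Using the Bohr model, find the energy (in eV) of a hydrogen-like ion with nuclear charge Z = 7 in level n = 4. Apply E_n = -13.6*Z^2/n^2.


E_n = -13.6 * Z^2 / n^2
= -13.6 * 7^2 / 4^2
= -13.6 * 49 / 16
= -41.65 eV

-41.65


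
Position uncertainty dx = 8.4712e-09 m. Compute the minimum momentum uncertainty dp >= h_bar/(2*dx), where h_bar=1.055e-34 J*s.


dp = h_bar / (2 * dx)
= 1.055e-34 / (2 * 8.4712e-09)
= 1.055e-34 / 1.6942e-08
= 6.2270e-27 kg*m/s

6.2270e-27


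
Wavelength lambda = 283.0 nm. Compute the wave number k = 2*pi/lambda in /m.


k = 2 * pi / lambda
= 6.2832 / (283.0e-9)
= 6.2832 / 2.8300e-07
= 2.2202e+07 /m

2.2202e+07


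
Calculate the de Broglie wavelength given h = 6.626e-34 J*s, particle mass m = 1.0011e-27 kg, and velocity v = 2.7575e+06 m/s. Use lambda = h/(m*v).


lambda = h / (m * v)
= 6.626e-34 / (1.0011e-27 * 2.7575e+06)
= 6.626e-34 / 2.7605e-21
= 2.4003e-13 m

2.4003e-13


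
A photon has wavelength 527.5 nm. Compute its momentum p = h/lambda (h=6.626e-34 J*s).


p = h / lambda
= 6.626e-34 / (527.5e-9)
= 6.626e-34 / 5.2750e-07
= 1.2561e-27 kg*m/s

1.2561e-27


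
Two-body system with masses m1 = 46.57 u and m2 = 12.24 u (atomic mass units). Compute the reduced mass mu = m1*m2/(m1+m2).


mu = m1 * m2 / (m1 + m2)
= 46.57 * 12.24 / (46.57 + 12.24)
= 570.0168 / 58.81
= 9.6925 u

9.6925


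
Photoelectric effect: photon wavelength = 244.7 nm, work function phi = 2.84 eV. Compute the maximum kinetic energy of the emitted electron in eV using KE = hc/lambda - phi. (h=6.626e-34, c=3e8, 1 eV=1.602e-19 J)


E_photon = hc / lambda
= (6.626e-34)(3e8) / (244.7e-9)
= 8.1234e-19 J
= 5.0708 eV
KE = E_photon - phi
= 5.0708 - 2.84
= 2.2308 eV

2.2308


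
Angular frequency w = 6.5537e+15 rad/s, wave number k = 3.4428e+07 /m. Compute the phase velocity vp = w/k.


vp = w / k
= 6.5537e+15 / 3.4428e+07
= 1.9036e+08 m/s

1.9036e+08


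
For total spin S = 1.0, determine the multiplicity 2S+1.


Spin multiplicity = 2S + 1
= 2 * 1.0 + 1
= 2.0 + 1
= 3

3


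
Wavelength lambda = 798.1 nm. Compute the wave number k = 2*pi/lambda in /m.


k = 2 * pi / lambda
= 6.2832 / (798.1e-9)
= 6.2832 / 7.9810e-07
= 7.8727e+06 /m

7.8727e+06


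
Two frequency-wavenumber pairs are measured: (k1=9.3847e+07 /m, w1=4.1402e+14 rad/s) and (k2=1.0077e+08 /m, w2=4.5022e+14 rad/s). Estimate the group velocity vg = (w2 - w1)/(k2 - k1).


vg = (w2 - w1) / (k2 - k1)
= (4.5022e+14 - 4.1402e+14) / (1.0077e+08 - 9.3847e+07)
= 3.6200e+13 / 6.9230e+06
= 5.2289e+06 m/s

5.2289e+06


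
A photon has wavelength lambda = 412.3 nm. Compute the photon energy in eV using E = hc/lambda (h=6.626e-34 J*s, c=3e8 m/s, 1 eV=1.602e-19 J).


E = hc / lambda
= (6.626e-34)(3e8) / (412.3e-9)
= 1.9878e-25 / 4.1230e-07
= 4.8212e-19 J
Converting to eV: 4.8212e-19 / 1.602e-19
= 3.0095 eV

3.0095


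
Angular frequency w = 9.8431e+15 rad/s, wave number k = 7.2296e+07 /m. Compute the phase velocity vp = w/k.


vp = w / k
= 9.8431e+15 / 7.2296e+07
= 1.3615e+08 m/s

1.3615e+08


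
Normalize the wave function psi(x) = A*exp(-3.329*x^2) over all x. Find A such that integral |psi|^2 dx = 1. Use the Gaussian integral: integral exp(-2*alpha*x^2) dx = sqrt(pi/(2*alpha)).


integral |psi|^2 dx = A^2 * sqrt(pi/(2*alpha)) = 1
A^2 = sqrt(2*alpha/pi)
= sqrt(2 * 3.329 / pi)
= 1.455784
A = sqrt(1.455784)
= 1.2066

1.2066


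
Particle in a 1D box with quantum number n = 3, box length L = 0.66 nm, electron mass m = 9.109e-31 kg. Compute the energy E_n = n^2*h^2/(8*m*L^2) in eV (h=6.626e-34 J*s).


E = n^2 * h^2 / (8 * m * L^2)
= 3^2 * (6.626e-34)^2 / (8 * 9.109e-31 * (0.66e-9)^2)
= 9 * 4.3904e-67 / (8 * 9.109e-31 * 4.3560e-19)
= 1.2448e-18 J
= 7.7702 eV

7.7702


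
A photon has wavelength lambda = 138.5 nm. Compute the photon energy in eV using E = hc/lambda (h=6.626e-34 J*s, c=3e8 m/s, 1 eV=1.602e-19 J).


E = hc / lambda
= (6.626e-34)(3e8) / (138.5e-9)
= 1.9878e-25 / 1.3850e-07
= 1.4352e-18 J
Converting to eV: 1.4352e-18 / 1.602e-19
= 8.959 eV

8.959


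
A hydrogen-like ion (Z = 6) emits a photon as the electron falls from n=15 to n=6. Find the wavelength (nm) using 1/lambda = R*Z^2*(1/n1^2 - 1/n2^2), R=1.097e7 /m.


1/lambda = R * Z^2 * (1/n1^2 - 1/n2^2)
= 1.097e7 * 6^2 * (1/6^2 - 1/15^2)
= 1.097e7 * 36 * (0.027778 - 0.004444)
= 9.2148e+06 /m
lambda = 1 / 9.2148e+06
= 108.5211 nm

108.5211


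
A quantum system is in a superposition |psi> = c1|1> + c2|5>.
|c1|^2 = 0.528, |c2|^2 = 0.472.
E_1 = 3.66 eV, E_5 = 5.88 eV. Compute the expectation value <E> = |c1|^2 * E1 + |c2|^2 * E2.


<E> = |c1|^2 * E1 + |c2|^2 * E2
= 0.528 * 3.66 + 0.472 * 5.88
= 1.9325 + 2.7754
= 4.7078 eV

4.7078


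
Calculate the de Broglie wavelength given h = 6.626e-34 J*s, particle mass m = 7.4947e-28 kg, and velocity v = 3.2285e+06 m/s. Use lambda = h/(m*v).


lambda = h / (m * v)
= 6.626e-34 / (7.4947e-28 * 3.2285e+06)
= 6.626e-34 / 2.4197e-21
= 2.7384e-13 m

2.7384e-13


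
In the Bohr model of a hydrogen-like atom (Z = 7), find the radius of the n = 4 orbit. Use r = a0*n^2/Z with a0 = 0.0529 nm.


r = a0 * n^2 / Z
= 0.0529 * 4^2 / 7
= 0.0529 * 16 / 7
= 0.1209 nm

0.1209


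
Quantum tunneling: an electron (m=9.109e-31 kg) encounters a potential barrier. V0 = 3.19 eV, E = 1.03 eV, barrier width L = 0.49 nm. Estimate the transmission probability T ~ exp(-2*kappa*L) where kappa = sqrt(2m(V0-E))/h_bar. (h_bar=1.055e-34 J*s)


V0 - E = 2.16 eV = 3.4603e-19 J
kappa = sqrt(2 * m * (V0-E)) / h_bar
= sqrt(2 * 9.109e-31 * 3.4603e-19) / 1.055e-34
= 7.5259e+09 /m
2*kappa*L = 2 * 7.5259e+09 * 0.49e-9
= 7.3753
T = exp(-7.3753) = 6.265131e-04

6.265131e-04


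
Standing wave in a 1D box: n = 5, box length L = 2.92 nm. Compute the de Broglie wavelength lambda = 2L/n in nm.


lambda = 2L / n
= 2 * 2.92 / 5
= 5.84 / 5
= 1.168 nm

1.168


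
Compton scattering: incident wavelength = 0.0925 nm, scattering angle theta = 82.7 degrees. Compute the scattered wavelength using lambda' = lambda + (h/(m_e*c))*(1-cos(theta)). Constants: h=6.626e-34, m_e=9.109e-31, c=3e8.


Compton wavelength: h/(m_e*c) = 2.4247e-12 m
d_lambda = 2.4247e-12 * (1 - cos(82.7 deg))
= 2.4247e-12 * 0.872935
= 2.1166e-12 m = 0.002117 nm
lambda' = 0.0925 + 0.002117
= 0.094617 nm

0.094617


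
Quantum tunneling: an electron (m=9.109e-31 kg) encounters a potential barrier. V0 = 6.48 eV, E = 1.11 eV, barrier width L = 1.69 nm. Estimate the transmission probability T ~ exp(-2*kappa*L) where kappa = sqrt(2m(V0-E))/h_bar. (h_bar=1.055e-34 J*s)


V0 - E = 5.37 eV = 8.6027e-19 J
kappa = sqrt(2 * m * (V0-E)) / h_bar
= sqrt(2 * 9.109e-31 * 8.6027e-19) / 1.055e-34
= 1.1866e+10 /m
2*kappa*L = 2 * 1.1866e+10 * 1.69e-9
= 40.1082
T = exp(-40.1082) = 3.812742e-18

3.812742e-18


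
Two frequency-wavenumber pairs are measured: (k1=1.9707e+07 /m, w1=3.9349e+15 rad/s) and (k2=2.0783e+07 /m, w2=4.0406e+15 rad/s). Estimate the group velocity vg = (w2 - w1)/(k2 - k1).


vg = (w2 - w1) / (k2 - k1)
= (4.0406e+15 - 3.9349e+15) / (2.0783e+07 - 1.9707e+07)
= 1.0570e+14 / 1.0760e+06
= 9.8234e+07 m/s

9.8234e+07


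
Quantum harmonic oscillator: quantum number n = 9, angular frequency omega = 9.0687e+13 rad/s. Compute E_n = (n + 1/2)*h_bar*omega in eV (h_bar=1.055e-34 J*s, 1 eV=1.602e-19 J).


E = (n + 1/2) * h_bar * omega
= (9 + 0.5) * 1.055e-34 * 9.0687e+13
= 9.5 * 9.5675e-21
= 9.0891e-20 J
= 0.5674 eV

0.5674


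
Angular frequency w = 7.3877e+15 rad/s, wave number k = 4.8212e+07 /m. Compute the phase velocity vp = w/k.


vp = w / k
= 7.3877e+15 / 4.8212e+07
= 1.5323e+08 m/s

1.5323e+08


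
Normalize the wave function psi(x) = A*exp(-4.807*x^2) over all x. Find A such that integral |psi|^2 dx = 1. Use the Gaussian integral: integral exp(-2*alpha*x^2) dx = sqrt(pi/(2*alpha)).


integral |psi|^2 dx = A^2 * sqrt(pi/(2*alpha)) = 1
A^2 = sqrt(2*alpha/pi)
= sqrt(2 * 4.807 / pi)
= 1.749352
A = sqrt(1.749352)
= 1.3226

1.3226


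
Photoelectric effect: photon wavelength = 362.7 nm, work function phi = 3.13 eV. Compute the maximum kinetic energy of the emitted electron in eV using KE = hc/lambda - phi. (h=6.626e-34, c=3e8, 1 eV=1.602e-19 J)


E_photon = hc / lambda
= (6.626e-34)(3e8) / (362.7e-9)
= 5.4806e-19 J
= 3.4211 eV
KE = E_photon - phi
= 3.4211 - 3.13
= 0.2911 eV

0.2911


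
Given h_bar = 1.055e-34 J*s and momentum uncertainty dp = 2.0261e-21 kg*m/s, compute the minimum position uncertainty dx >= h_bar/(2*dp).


dx = h_bar / (2 * dp)
= 1.055e-34 / (2 * 2.0261e-21)
= 1.055e-34 / 4.0522e-21
= 2.6035e-14 m

2.6035e-14


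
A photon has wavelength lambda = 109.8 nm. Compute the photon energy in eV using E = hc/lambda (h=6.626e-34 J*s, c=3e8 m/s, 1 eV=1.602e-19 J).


E = hc / lambda
= (6.626e-34)(3e8) / (109.8e-9)
= 1.9878e-25 / 1.0980e-07
= 1.8104e-18 J
Converting to eV: 1.8104e-18 / 1.602e-19
= 11.3008 eV

11.3008


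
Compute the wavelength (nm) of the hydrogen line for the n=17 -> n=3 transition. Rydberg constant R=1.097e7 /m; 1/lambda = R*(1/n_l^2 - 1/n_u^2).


1/lambda = R * (1/n_l^2 - 1/n_u^2)
= 1.097e7 * (1/3^2 - 1/17^2)
= 1.097e7 * (0.111111 - 0.00346)
= 1.097e7 * 0.107651
= 1.1809e+06 /m
lambda = 1 / 1.1809e+06 = 846.7899 nm

846.7899


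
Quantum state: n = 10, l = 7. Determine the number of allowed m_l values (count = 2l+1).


m_l ranges from -l to +l in integer steps
So m_l goes from -7 to +7
Count = 2l + 1 = 2*7 + 1
= 15

15


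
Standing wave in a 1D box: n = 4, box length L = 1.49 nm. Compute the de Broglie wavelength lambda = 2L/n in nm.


lambda = 2L / n
= 2 * 1.49 / 4
= 2.98 / 4
= 0.745 nm

0.745


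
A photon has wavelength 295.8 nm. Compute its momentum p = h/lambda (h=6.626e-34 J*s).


p = h / lambda
= 6.626e-34 / (295.8e-9)
= 6.626e-34 / 2.9580e-07
= 2.2400e-27 kg*m/s

2.2400e-27


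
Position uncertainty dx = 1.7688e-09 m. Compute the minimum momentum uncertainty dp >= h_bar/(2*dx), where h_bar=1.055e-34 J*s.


dp = h_bar / (2 * dx)
= 1.055e-34 / (2 * 1.7688e-09)
= 1.055e-34 / 3.5376e-09
= 2.9822e-26 kg*m/s

2.9822e-26


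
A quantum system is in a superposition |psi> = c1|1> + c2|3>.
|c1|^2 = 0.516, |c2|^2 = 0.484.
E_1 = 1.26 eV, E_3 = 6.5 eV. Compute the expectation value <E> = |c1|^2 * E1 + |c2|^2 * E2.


<E> = |c1|^2 * E1 + |c2|^2 * E2
= 0.516 * 1.26 + 0.484 * 6.5
= 0.6502 + 3.146
= 3.7962 eV

3.7962


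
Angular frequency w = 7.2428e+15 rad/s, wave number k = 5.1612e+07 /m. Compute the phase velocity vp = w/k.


vp = w / k
= 7.2428e+15 / 5.1612e+07
= 1.4033e+08 m/s

1.4033e+08


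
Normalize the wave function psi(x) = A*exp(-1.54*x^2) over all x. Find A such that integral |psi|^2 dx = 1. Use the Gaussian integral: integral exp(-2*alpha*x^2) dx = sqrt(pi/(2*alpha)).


integral |psi|^2 dx = A^2 * sqrt(pi/(2*alpha)) = 1
A^2 = sqrt(2*alpha/pi)
= sqrt(2 * 1.54 / pi)
= 0.990149
A = sqrt(0.990149)
= 0.9951

0.9951


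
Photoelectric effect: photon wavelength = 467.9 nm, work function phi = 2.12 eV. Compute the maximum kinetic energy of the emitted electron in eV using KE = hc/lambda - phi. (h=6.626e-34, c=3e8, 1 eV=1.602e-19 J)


E_photon = hc / lambda
= (6.626e-34)(3e8) / (467.9e-9)
= 4.2483e-19 J
= 2.6519 eV
KE = E_photon - phi
= 2.6519 - 2.12
= 0.5319 eV

0.5319


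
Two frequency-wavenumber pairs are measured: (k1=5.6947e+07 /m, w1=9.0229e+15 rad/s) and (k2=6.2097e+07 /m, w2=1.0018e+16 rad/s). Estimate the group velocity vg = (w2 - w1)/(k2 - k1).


vg = (w2 - w1) / (k2 - k1)
= (1.0018e+16 - 9.0229e+15) / (6.2097e+07 - 5.6947e+07)
= 9.9510e+14 / 5.1500e+06
= 1.9322e+08 m/s

1.9322e+08


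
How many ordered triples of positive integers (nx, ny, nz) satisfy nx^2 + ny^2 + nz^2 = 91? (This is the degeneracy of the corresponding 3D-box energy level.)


Enumerate all (nx, ny, nz) with nx^2 + ny^2 + nz^2 = 91:
(1,3,9)
(1,9,3)
(3,1,9)
(3,9,1)
(9,1,3)
(9,3,1)
Total degeneracy = 6

6


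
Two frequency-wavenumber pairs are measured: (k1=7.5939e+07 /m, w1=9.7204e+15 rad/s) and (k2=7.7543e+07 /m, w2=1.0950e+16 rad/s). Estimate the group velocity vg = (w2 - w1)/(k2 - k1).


vg = (w2 - w1) / (k2 - k1)
= (1.0950e+16 - 9.7204e+15) / (7.7543e+07 - 7.5939e+07)
= 1.2296e+15 / 1.6040e+06
= 7.6658e+08 m/s

7.6658e+08


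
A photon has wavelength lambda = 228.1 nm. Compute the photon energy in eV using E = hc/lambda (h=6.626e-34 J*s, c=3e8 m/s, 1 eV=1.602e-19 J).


E = hc / lambda
= (6.626e-34)(3e8) / (228.1e-9)
= 1.9878e-25 / 2.2810e-07
= 8.7146e-19 J
Converting to eV: 8.7146e-19 / 1.602e-19
= 5.4398 eV

5.4398
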